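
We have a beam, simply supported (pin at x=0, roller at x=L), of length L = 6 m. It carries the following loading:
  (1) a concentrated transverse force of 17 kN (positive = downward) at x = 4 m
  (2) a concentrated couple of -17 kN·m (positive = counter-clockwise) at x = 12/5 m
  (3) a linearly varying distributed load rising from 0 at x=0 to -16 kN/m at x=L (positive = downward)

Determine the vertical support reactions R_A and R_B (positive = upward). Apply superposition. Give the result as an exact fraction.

Load 1 — point force P=17 kN at a=4 m (b=L-a=2):
  R_A = Pb/L = 17·2/6 = 17/3 kN
  R_B = Pa/L = 17·4/6 = 34/3 kN
Load 2 — applied couple M₀=-17 kN·m at a=12/5 m (b=L-a=18/5):
  R_A = M₀/L = (-17)/6 = -17/6 kN
  R_B = -M₀/L = -(-17)/6 = 17/6 kN
Load 3 — triangular load w₀=-16 kN/m (0→w₀ over full span):
  R_A = w₀L/6 = (-16)·6/6 = -16 kN
  R_B = w₀L/3 = (-16)·6/3 = -32 kN
Superposition: R_A = -79/6 kN, R_B = -107/6 kN

R_A = -79/6 kN, R_B = -107/6 kN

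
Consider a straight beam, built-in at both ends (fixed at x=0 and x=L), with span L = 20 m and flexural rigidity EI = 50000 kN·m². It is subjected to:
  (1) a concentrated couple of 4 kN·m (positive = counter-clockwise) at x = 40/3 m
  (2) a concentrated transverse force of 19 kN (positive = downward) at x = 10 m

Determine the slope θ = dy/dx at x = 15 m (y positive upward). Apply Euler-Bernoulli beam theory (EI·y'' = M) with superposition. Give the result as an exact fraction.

Load 1 — applied couple M₀=4 kN·m at a=40/3 m (b=L-a=20/3):
  θ_1 = (R_Ax²/2 - M_Ax - M₀(x-a))/EI  [x>a] with R_A=4/15, M_A=4/3 = ((4/15)·15²/2 - (4/3)·15 - 4·(15-(40/3)))/50000 = 1/15000 rad
Load 2 — point force P=19 kN at a=10 m (b=L-a=10):
  θ_2 = Pa²(L-x)(2bL-(3b+a)(L-x))/(2L³EI)  [x>a] = 19·10²·(20-15)·(2·10·20-(3·10+10)·(20-15))/(2·20³·50000) = 19/8000 rad
Superposition: θ = Σ θ_i = 293/120000 rad ≈ 0.002442 rad

θ(15) = 293/120000 rad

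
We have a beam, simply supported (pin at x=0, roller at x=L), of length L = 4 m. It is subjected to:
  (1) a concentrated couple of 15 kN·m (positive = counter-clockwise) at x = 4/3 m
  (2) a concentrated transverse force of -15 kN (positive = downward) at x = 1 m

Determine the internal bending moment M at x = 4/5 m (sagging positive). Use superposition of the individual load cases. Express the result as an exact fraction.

M(4/5) = -6 kN·m

Load 1 — applied couple M₀=15 kN·m at a=4/3 m (b=L-a=8/3):
  M_1 = M₀x/L  [x≤a] = 15·(4/5)/4 = 3 kN·m
Load 2 — point force P=-15 kN at a=1 m (b=L-a=3):
  M_2 = Pbx/L  [x≤a] = (-15)·3·(4/5)/4 = -9 kN·m
Superposition: M = Σ M_i = -6 kN·m ≈ -6.000000 kN·m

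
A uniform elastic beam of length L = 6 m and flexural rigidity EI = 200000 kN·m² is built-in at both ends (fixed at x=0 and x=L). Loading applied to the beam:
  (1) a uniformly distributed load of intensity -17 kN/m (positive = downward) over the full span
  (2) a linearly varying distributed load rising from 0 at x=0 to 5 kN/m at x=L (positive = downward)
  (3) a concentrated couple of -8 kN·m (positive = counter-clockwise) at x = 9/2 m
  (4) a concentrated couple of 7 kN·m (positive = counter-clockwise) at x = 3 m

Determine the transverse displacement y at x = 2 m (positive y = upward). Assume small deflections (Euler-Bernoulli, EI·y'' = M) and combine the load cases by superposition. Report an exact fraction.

y(2) = 737/3600000 m

Load 1 — uniform load w=-17 kN/m over full span:
  y_1 = -wx²(L-x)²/(24EI) = -(-17)·2²·(6-2)²/(24·200000) = 17/75000 m
Load 2 — triangular load w₀=5 kN/m (0→w₀ over full span):
  y_2 = -w₀x²(L-x)²(x+2L)/(120LEI) = -5·2²·(6-2)²·(2+2·6)/(120·6·200000) = -7/225000 m
Load 3 — applied couple M₀=-8 kN·m at a=9/2 m (b=L-a=3/2):
  y_3 = (R_Ax³/6 - M_Ax²/2)/EI  [x≤a] with R_A=-3/2, M_A=-5/2 = ((-3/2)·2³/6 - (-5/2)·2²/2)/200000 = 3/200000 m
Load 4 — applied couple M₀=7 kN·m at a=3 m (b=L-a=3):
  y_4 = (R_Ax³/6 - M_Ax²/2)/EI  [x≤a] with R_A=7/4, M_A=7/4 = ((7/4)·2³/6 - (7/4)·2²/2)/200000 = -7/1200000 m
Superposition: y = Σ y_i = 737/3600000 m ≈ 0.000205 m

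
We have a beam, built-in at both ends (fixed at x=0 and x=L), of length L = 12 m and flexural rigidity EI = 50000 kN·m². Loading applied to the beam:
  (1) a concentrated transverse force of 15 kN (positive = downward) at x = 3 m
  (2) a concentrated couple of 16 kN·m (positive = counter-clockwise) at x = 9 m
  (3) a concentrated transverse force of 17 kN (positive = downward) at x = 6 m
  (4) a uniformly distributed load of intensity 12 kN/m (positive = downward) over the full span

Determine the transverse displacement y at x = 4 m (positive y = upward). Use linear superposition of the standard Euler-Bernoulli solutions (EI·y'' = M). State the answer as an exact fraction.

y(4) = -1079/75000 m

Load 1 — point force P=15 kN at a=3 m (b=L-a=9):
  y_1 = -Pa²(L-x)²(3bL-(3b+a)(L-x))/(6L³EI)  [x>a] = -15·3²·(12-4)²·(3·9·12-(3·9+3)·(12-4))/(6·12³·50000) = -7/5000 m
Load 2 — applied couple M₀=16 kN·m at a=9 m (b=L-a=3):
  y_2 = (R_Ax³/6 - M_Ax²/2)/EI  [x≤a] with R_A=3/2, M_A=5 = ((3/2)·4³/6 - 5·4²/2)/50000 = -3/6250 m
Load 3 — point force P=17 kN at a=6 m (b=L-a=6):
  y_3 = -Pb²x²(3aL-(3a+b)x)/(6L³EI)  [x≤a] = -17·6²·4²·(3·6·12-(3·6+6)·4)/(6·12³·50000) = -17/7500 m
Load 4 — uniform load w=12 kN/m over full span:
  y_4 = -wx²(L-x)²/(24EI) = -12·4²·(12-4)²/(24·50000) = -32/3125 m
Superposition: y = Σ y_i = -1079/75000 m ≈ -0.014387 m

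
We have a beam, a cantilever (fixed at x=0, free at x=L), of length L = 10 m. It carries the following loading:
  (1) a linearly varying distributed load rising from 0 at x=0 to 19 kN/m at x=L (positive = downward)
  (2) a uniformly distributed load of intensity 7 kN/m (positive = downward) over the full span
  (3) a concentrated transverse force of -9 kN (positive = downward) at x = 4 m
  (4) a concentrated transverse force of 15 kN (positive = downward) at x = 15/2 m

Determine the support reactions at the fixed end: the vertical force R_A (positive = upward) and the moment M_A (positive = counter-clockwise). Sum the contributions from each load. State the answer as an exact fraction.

Load 1 — triangular load w₀=19 kN/m (0→w₀ over full span):
  R_A = w₀L/2 = 19·10/2 = 95 kN
  M_A = w₀L²/3 = 19·10²/3 = 1900/3 kN·m
Load 2 — uniform load w=7 kN/m over full span:
  R_A = wL = 7·10 = 70 kN
  M_A = wL²/2 = 7·10²/2 = 350 kN·m
Load 3 — point force P=-9 kN at a=4 m (b=L-a=6):
  R_A = P = (-9) = -9 kN
  M_A = Pa = (-9)·4 = -36 kN·m
Load 4 — point force P=15 kN at a=15/2 m (b=L-a=5/2):
  R_A = P = 15 kN
  M_A = Pa = 15·(15/2) = 225/2 kN·m
Superposition: R_A = 171 kN, M_A = 6359/6 kN·m

R_A = 171 kN, M_A = 6359/6 kN·m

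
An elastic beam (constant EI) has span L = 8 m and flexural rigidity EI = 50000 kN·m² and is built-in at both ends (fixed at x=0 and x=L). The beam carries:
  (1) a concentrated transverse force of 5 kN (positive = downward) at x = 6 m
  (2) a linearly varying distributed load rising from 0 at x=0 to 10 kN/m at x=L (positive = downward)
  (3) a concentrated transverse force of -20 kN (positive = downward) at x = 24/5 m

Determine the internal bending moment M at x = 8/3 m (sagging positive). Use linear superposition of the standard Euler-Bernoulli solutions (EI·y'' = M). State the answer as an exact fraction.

Load 1 — point force P=5 kN at a=6 m (b=L-a=2):
  M_1 = Pb²(3a+b)x/L³ - Pab²/L²  [x≤a] = 5·2²·(3·6+2)·(8/3)/8³ - 5·6·2²/8² = 5/24 kN·m
Load 2 — triangular load w₀=10 kN/m (0→w₀ over full span):
  M_2 = 3w₀Lx/20 - w₀L²/30 - w₀x³/(6L) = 3·10·8·(8/3)/20 - 10·8²/30 - 10·(8/3)³/(6·8) = 544/81 kN·m
Load 3 — point force P=-20 kN at a=24/5 m (b=L-a=16/5):
  M_3 = Pb²(3a+b)x/L³ - Pab²/L²  [x≤a] = (-20)·(16/5)²·(3·(24/5)+(16/5))·(8/3)/8³ - (-20)·(24/5)·(16/5)²/8² = -256/75 kN·m
Superposition: M = Σ M_i = 56879/16200 kN·m ≈ 3.511049 kN·m

M(8/3) = 56879/16200 kN·m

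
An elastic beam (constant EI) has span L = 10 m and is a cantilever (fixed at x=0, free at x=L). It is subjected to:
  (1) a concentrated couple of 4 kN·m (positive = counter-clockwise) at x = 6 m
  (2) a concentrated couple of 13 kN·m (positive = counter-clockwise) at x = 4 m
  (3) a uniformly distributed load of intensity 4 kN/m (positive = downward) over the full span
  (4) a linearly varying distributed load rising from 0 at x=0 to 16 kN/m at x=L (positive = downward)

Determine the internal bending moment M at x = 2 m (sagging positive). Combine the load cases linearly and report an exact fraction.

Load 1 — applied couple M₀=4 kN·m at a=6 m (b=L-a=4):
  M_1 = M₀  [x≤a] = 4 = 4 kN·m
Load 2 — applied couple M₀=13 kN·m at a=4 m (b=L-a=6):
  M_2 = M₀  [x≤a] = 13 = 13 kN·m
Load 3 — uniform load w=4 kN/m over full span:
  M_3 = -w(L-x)²/2 = -4·(10-2)²/2 = -128 kN·m
Load 4 — triangular load w₀=16 kN/m (0→w₀ over full span):
  M_4 = w₀Lx/2 - w₀L²/3 - w₀x³/(6L) = 16·10·2/2 - 16·10²/3 - 16·2³/(6·10) = -5632/15 kN·m
Superposition: M = Σ M_i = -7297/15 kN·m ≈ -486.466667 kN·m

M(2) = -7297/15 kN·m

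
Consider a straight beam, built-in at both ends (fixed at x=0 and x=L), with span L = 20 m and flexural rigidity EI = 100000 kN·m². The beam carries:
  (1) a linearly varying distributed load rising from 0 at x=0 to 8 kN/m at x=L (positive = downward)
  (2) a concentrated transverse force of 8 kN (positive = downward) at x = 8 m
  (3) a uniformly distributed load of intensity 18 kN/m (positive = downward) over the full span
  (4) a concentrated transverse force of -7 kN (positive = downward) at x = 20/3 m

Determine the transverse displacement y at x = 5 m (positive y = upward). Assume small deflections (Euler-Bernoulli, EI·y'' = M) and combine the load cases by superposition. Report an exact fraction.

y(5) = -164957/3240000 m

Load 1 — triangular load w₀=8 kN/m (0→w₀ over full span):
  y_1 = -w₀x²(L-x)²(x+2L)/(120LEI) = -8·5²·(20-5)²·(5+2·20)/(120·20·100000) = -27/3200 m
Load 2 — point force P=8 kN at a=8 m (b=L-a=12):
  y_2 = -Pb²x²(3aL-(3a+b)x)/(6L³EI)  [x≤a] = -8·12²·5²·(3·8·20-(3·8+12)·5)/(6·20³·100000) = -9/5000 m
Load 3 — uniform load w=18 kN/m over full span:
  y_3 = -wx²(L-x)²/(24EI) = -18·5²·(20-5)²/(24·100000) = -27/640 m
Load 4 — point force P=-7 kN at a=20/3 m (b=L-a=40/3):
  y_4 = -Pb²x²(3aL-(3a+b)x)/(6L³EI)  [x≤a] = -(-7)·(40/3)²·5²·(3·(20/3)·20-(3·(20/3)+(40/3))·5)/(6·20³·100000) = 49/32400 m
Superposition: y = Σ y_i = -164957/3240000 m ≈ -0.050913 m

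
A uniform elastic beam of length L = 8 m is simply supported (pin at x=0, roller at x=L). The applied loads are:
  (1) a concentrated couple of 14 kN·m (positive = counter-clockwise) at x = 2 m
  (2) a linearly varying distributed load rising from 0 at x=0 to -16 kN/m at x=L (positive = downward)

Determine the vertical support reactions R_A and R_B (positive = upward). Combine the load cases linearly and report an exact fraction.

R_A = -235/12 kN, R_B = -533/12 kN

Load 1 — applied couple M₀=14 kN·m at a=2 m (b=L-a=6):
  R_A = M₀/L = 14/8 = 7/4 kN
  R_B = -M₀/L = -14/8 = -7/4 kN
Load 2 — triangular load w₀=-16 kN/m (0→w₀ over full span):
  R_A = w₀L/6 = (-16)·8/6 = -64/3 kN
  R_B = w₀L/3 = (-16)·8/3 = -128/3 kN
Superposition: R_A = -235/12 kN, R_B = -533/12 kN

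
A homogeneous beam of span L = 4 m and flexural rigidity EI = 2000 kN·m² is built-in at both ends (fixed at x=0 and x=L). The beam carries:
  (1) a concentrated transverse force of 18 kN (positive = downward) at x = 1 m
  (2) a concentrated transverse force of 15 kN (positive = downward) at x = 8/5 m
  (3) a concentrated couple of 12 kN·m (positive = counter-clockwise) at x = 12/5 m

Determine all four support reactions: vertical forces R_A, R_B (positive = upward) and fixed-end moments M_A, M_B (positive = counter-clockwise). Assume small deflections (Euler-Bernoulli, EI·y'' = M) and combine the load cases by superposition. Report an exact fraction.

R_A = 11691/400 kN, M_A = 4521/200 kN·m, R_B = 1509/400 kN, M_B = -1539/200 kN·m

Load 1 — point force P=18 kN at a=1 m (b=L-a=3):
  R_A = Pb²(3a+b)/L³ = 18·3²·(3·1+3)/4³ = 243/16 kN
  M_A = Pab²/L² = 18·1·3²/4² = 81/8 kN·m
  R_B = Pa²(a+3b)/L³ = 18·1²·(1+3·3)/4³ = 45/16 kN
  M_B = -Pa²b/L² = -18·1²·3/4² = -27/8 kN·m
Load 2 — point force P=15 kN at a=8/5 m (b=L-a=12/5):
  R_A = Pb²(3a+b)/L³ = 15·(12/5)²·(3·(8/5)+(12/5))/4³ = 243/25 kN
  M_A = Pab²/L² = 15·(8/5)·(12/5)²/4² = 216/25 kN·m
  R_B = Pa²(a+3b)/L³ = 15·(8/5)²·((8/5)+3·(12/5))/4³ = 132/25 kN
  M_B = -Pa²b/L² = -15·(8/5)²·(12/5)/4² = -144/25 kN·m
Load 3 — applied couple M₀=12 kN·m at a=12/5 m (b=L-a=8/5):
  R_A = 6M₀ab/L³ = 6·12·(12/5)·(8/5)/4³ = 108/25 kN
  M_A = M₀b(2a-b)/L² = 12·(8/5)·(2·(12/5)-(8/5))/4² = 96/25 kN·m
  R_B = -6M₀ab/L³ = -6·12·(12/5)·(8/5)/4³ = -108/25 kN
  M_B = M₀a(2b-a)/L² = 12·(12/5)·(2·(8/5)-(12/5))/4² = 36/25 kN·m
Superposition: R_A = 11691/400 kN, M_A = 4521/200 kN·m, R_B = 1509/400 kN, M_B = -1539/200 kN·m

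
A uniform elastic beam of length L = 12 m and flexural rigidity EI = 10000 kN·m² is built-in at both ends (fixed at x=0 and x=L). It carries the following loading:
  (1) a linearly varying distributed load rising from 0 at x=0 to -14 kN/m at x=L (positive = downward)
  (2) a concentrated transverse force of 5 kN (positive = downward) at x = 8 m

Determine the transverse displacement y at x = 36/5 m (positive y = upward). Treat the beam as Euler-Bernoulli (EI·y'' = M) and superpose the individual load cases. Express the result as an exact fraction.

y(36/5) = 320058/9765625 m

Load 1 — triangular load w₀=-14 kN/m (0→w₀ over full span):
  y_1 = -w₀x²(L-x)²(x+2L)/(120LEI) = -(-14)·(36/5)²·(12-(36/5))²·((36/5)+2·12)/(120·12·10000) = 353808/9765625 m
Load 2 — point force P=5 kN at a=8 m (b=L-a=4):
  y_2 = -Pb²x²(3aL-(3a+b)x)/(6L³EI)  [x≤a] = -5·4²·(36/5)²·(3·8·12-(3·8+4)·(36/5))/(6·12³·10000) = -54/15625 m
Superposition: y = Σ y_i = 320058/9765625 m ≈ 0.032774 m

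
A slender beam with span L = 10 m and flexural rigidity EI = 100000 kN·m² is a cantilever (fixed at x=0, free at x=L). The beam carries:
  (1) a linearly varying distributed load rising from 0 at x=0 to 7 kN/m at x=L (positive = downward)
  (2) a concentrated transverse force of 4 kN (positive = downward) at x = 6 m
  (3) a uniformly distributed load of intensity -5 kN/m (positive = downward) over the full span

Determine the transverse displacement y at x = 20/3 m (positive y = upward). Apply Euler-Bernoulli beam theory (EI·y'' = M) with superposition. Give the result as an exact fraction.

y(20/3) = -8467/2278125 m

Load 1 — triangular load w₀=7 kN/m (0→w₀ over full span):
  y_1 = (w₀Lx³/12-w₀L²x²/6-w₀x⁵/(120L))/EI = (7·10·(20/3)³/12-7·10²·(20/3)²/6-7·(20/3)⁵/(120·10))/100000 = -644/18225 m
Load 2 — point force P=4 kN at a=6 m (b=L-a=4):
  y_2 = -Pa²(3x-a)/(6EI)  [x>a] = -4·6²·(3·(20/3)-6)/(6·100000) = -21/6250 m
Load 3 — uniform load w=-5 kN/m over full span:
  y_3 = -wx²(x²-4Lx+6L²)/(24EI) = -(-5)·(20/3)²·((20/3)²-4·10·(20/3)+6·10²)/(24·100000) = 17/486 m
Superposition: y = Σ y_i = -8467/2278125 m ≈ -0.003717 m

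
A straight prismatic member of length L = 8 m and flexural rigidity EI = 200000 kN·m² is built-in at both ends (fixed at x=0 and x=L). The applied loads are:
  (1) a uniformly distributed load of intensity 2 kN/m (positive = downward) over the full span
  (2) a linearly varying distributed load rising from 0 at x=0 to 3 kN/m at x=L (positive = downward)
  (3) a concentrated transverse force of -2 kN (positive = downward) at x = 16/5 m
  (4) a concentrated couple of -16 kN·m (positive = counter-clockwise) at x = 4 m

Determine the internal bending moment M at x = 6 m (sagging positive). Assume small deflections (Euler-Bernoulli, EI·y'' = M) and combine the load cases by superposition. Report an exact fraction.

M(6) = 3871/750 kN·m

Load 1 — uniform load w=2 kN/m over full span:
  M_1 = wLx/2 - wL²/12 - wx²/2 = 2·8·6/2 - 2·8²/12 - 2·6²/2 = 4/3 kN·m
Load 2 — triangular load w₀=3 kN/m (0→w₀ over full span):
  M_2 = 3w₀Lx/20 - w₀L²/30 - w₀x³/(6L) = 3·3·8·6/20 - 3·8²/30 - 3·6³/(6·8) = 17/10 kN·m
Load 3 — point force P=-2 kN at a=16/5 m (b=L-a=24/5):
  M_3 = Pa²(a+3b)(L-x)/L³ - Pa²b/L²  [x>a] = (-2)·(16/5)²·((16/5)+3·(24/5))·(8-6)/8³ - (-2)·(16/5)²·(24/5)/8² = 16/125 kN·m
Load 4 — applied couple M₀=-16 kN·m at a=4 m (b=L-a=4):
  M_4 = R_Ax - M_A - M₀  [x>a] with R_A=-3, M_A=-4 = (-3)·6 - (-4) - (-16) = 2 kN·m
Superposition: M = Σ M_i = 3871/750 kN·m ≈ 5.161333 kN·m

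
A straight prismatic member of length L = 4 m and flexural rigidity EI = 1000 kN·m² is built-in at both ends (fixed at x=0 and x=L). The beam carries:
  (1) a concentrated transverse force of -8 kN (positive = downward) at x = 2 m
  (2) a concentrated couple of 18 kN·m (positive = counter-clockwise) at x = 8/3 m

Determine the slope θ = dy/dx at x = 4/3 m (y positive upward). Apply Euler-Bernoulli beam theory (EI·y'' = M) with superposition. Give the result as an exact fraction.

Load 1 — point force P=-8 kN at a=2 m (b=L-a=2):
  θ_1 = -Pb²x(2aL-(3a+b)x)/(2L³EI)  [x≤a] = -(-8)·2²·(4/3)·(2·2·4-(3·2+2)·(4/3))/(2·4³·1000) = 2/1125 rad
Load 2 — applied couple M₀=18 kN·m at a=8/3 m (b=L-a=4/3):
  θ_2 = (R_Ax²/2 - M_Ax)/EI  [x≤a] with R_A=6, M_A=6 = (6·(4/3)²/2 - 6·(4/3))/1000 = -1/375 rad
Superposition: θ = Σ θ_i = -1/1125 rad ≈ -0.000889 rad

θ(4/3) = -1/1125 rad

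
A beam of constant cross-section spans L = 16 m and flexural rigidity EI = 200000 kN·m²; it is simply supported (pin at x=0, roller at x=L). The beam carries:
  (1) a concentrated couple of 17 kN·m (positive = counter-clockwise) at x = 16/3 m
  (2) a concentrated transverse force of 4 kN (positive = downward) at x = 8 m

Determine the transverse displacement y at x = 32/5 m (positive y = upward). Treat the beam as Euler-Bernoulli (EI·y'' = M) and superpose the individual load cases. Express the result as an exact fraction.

Load 1 — applied couple M₀=17 kN·m at a=16/3 m (b=L-a=32/3):
  y_1 = (M₀x³/(6L)-M₀(x-a)²/2+C₁x)/EI  [x>a] with C₁=M₀(3b²-L²)/(6L)=136/9 = (17·(32/5)³/(6·16)-17·((32/5)-(16/3))²/2+(136/9)·(32/5))/200000 = 782/1171875 m
Load 2 — point force P=4 kN at a=8 m (b=L-a=8):
  y_2 = -Pbx(L²-b²-x²)/(6LEI)  [x≤a] = -4·8·(32/5)·(16²-8²-(32/5)²)/(6·16·200000) = -1888/1171875 m
Superposition: y = Σ y_i = -1106/1171875 m ≈ -0.000944 m

y(32/5) = -1106/1171875 m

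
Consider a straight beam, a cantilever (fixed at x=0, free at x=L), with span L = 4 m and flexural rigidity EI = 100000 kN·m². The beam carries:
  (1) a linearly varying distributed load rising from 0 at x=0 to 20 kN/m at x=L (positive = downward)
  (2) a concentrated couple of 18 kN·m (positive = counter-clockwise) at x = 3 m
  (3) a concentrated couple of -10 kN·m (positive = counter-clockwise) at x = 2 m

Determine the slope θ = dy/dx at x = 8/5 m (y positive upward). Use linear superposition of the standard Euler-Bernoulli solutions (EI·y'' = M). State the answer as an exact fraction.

θ(8/5) = -422/390625 rad

Load 1 — triangular load w₀=20 kN/m (0→w₀ over full span):
  θ_1 = (w₀Lx²/4-w₀L²x/3-w₀x⁴/(24L))/EI = (20·4·(8/5)²/4-20·4²·(8/5)/3-20·(8/5)⁴/(24·4))/100000 = -472/390625 rad
Load 2 — applied couple M₀=18 kN·m at a=3 m (b=L-a=1):
  θ_2 = M₀x/EI  [x≤a] = 18·(8/5)/100000 = 9/31250 rad
Load 3 — applied couple M₀=-10 kN·m at a=2 m (b=L-a=2):
  θ_3 = M₀x/EI  [x≤a] = (-10)·(8/5)/100000 = -1/6250 rad
Superposition: θ = Σ θ_i = -422/390625 rad ≈ -0.001080 rad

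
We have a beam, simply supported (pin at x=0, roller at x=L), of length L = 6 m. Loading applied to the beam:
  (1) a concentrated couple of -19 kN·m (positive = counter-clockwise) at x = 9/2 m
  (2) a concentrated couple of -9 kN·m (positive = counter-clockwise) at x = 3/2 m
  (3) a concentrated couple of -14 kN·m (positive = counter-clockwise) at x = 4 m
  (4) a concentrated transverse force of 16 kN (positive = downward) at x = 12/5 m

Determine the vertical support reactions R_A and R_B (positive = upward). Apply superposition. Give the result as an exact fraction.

Load 1 — applied couple M₀=-19 kN·m at a=9/2 m (b=L-a=3/2):
  R_A = M₀/L = (-19)/6 = -19/6 kN
  R_B = -M₀/L = -(-19)/6 = 19/6 kN
Load 2 — applied couple M₀=-9 kN·m at a=3/2 m (b=L-a=9/2):
  R_A = M₀/L = (-9)/6 = -3/2 kN
  R_B = -M₀/L = -(-9)/6 = 3/2 kN
Load 3 — applied couple M₀=-14 kN·m at a=4 m (b=L-a=2):
  R_A = M₀/L = (-14)/6 = -7/3 kN
  R_B = -M₀/L = -(-14)/6 = 7/3 kN
Load 4 — point force P=16 kN at a=12/5 m (b=L-a=18/5):
  R_A = Pb/L = 16·(18/5)/6 = 48/5 kN
  R_B = Pa/L = 16·(12/5)/6 = 32/5 kN
Superposition: R_A = 13/5 kN, R_B = 67/5 kN

R_A = 13/5 kN, R_B = 67/5 kN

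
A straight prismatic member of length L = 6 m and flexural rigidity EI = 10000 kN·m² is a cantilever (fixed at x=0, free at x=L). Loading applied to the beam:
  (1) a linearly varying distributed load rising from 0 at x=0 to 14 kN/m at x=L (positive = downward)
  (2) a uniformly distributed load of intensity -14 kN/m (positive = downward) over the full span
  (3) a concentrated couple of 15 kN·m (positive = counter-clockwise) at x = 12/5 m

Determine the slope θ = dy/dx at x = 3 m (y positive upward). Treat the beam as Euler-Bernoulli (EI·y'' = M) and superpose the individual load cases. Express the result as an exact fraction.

θ(3) = 1233/80000 rad

Load 1 — triangular load w₀=14 kN/m (0→w₀ over full span):
  θ_1 = (w₀Lx²/4-w₀L²x/3-w₀x⁴/(24L))/EI = (14·6·3²/4-14·6²·3/3-14·3⁴/(24·6))/10000 = -2583/80000 rad
Load 2 — uniform load w=-14 kN/m over full span:
  θ_2 = -wx(x²-3Lx+3L²)/(6EI) = -(-14)·3·(3²-3·6·3+3·6²)/(6·10000) = 441/10000 rad
Load 3 — applied couple M₀=15 kN·m at a=12/5 m (b=L-a=18/5):
  θ_3 = M₀a/EI  [x>a] = 15·(12/5)/10000 = 9/2500 rad
Superposition: θ = Σ θ_i = 1233/80000 rad ≈ 0.015413 rad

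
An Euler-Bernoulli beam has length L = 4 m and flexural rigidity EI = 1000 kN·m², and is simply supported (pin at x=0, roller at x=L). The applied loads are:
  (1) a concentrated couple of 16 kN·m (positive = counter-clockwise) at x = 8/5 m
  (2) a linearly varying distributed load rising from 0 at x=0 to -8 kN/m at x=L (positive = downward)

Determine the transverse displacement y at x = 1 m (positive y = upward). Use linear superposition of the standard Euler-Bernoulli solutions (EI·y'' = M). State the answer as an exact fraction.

y(1) = 3181/300000 m

Load 1 — applied couple M₀=16 kN·m at a=8/5 m (b=L-a=12/5):
  y_1 = (M₀x³/(6L)+C₁x)/EI  [x≤a] with C₁=M₀(3b²-L²)/(6L)=64/75 = (16·1³/(6·4)+(64/75)·1)/1000 = 19/12500 m
Load 2 — triangular load w₀=-8 kN/m (0→w₀ over full span):
  y_2 = -w₀x(7L⁴-10L²x²+3x⁴)/(360LEI) = -(-8)·1·(7·4⁴-10·4²·1²+3·1⁴)/(360·4·1000) = 109/12000 m
Superposition: y = Σ y_i = 3181/300000 m ≈ 0.010603 m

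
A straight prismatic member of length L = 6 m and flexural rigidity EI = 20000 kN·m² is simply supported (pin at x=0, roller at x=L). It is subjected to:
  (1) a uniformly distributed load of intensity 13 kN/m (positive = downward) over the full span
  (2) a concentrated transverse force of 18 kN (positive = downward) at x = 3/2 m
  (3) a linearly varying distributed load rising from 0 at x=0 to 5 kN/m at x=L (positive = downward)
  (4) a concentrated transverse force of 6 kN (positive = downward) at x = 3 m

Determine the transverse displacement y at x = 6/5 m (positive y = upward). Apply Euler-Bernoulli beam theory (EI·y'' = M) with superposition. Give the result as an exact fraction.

Load 1 — uniform load w=13 kN/m over full span:
  y_1 = -wx(L³-2Lx²+x³)/(24EI) = -13·(6/5)·(6³-2·6·(6/5)²+(6/5)³)/(24·20000) = -10179/1562500 m
Load 2 — point force P=18 kN at a=3/2 m (b=L-a=9/2):
  y_2 = -Pbx(L²-b²-x²)/(6LEI)  [x≤a] = -18·(9/2)·(6/5)·(6²-(9/2)²-(6/5)²)/(6·6·20000) = -38637/20000000 m
Load 3 — triangular load w₀=5 kN/m (0→w₀ over full span):
  y_3 = -w₀x(7L⁴-10L²x²+3x⁴)/(360LEI) = -5·(6/5)·(7·6⁴-10·6²·(6/5)²+3·(6/5)⁴)/(360·6·20000) = -2322/1953125 m
Load 4 — point force P=6 kN at a=3 m (b=L-a=3):
  y_4 = -Pbx(L²-b²-x²)/(6LEI)  [x≤a] = -6·3·(6/5)·(6²-3²-(6/5)²)/(6·6·20000) = -1917/2500000 m
Superposition: y = Σ y_i = -5201037/500000000 m ≈ -0.010402 m

y(6/5) = -5201037/500000000 m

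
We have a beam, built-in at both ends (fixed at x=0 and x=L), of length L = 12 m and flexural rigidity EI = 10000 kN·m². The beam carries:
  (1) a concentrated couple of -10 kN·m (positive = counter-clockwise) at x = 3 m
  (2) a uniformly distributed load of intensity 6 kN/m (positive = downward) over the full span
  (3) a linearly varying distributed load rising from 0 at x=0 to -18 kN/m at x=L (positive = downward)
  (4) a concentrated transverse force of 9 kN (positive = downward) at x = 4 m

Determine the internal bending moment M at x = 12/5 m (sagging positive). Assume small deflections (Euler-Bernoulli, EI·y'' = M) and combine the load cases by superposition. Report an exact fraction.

M(12/5) = 5091/1000 kN·m

Load 1 — applied couple M₀=-10 kN·m at a=3 m (b=L-a=9):
  M_1 = R_Ax - M_A  [x≤a] with R_A=-15/16, M_A=15/8 = (-15/16)·(12/5) - (15/8) = -33/8 kN·m
Load 2 — uniform load w=6 kN/m over full span:
  M_2 = wLx/2 - wL²/12 - wx²/2 = 6·12·(12/5)/2 - 6·12²/12 - 6·(12/5)²/2 = -72/25 kN·m
Load 3 — triangular load w₀=-18 kN/m (0→w₀ over full span):
  M_3 = 3w₀Lx/20 - w₀L²/30 - w₀x³/(6L) = 3·(-18)·12·(12/5)/20 - (-18)·12²/30 - (-18)·(12/5)³/(6·12) = 1512/125 kN·m
Load 4 — point force P=9 kN at a=4 m (b=L-a=8):
  M_4 = Pb²(3a+b)x/L³ - Pab²/L²  [x≤a] = 9·8²·(3·4+8)·(12/5)/12³ - 9·4·8²/12² = 0 kN·m
Superposition: M = Σ M_i = 5091/1000 kN·m ≈ 5.091000 kN·m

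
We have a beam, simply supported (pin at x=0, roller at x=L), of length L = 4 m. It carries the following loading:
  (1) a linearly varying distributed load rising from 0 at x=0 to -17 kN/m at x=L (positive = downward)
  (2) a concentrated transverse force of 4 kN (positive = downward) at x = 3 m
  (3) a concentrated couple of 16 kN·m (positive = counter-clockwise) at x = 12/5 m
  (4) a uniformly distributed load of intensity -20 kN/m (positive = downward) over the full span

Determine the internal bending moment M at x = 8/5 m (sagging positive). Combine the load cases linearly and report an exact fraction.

M(8/5) = -5704/125 kN·m

Load 1 — triangular load w₀=-17 kN/m (0→w₀ over full span):
  M_1 = w₀Lx/6 - w₀x³/(6L) = (-17)·4·(8/5)/6 - (-17)·(8/5)³/(6·4) = -1904/125 kN·m
Load 2 — point force P=4 kN at a=3 m (b=L-a=1):
  M_2 = Pbx/L  [x≤a] = 4·1·(8/5)/4 = 8/5 kN·m
Load 3 — applied couple M₀=16 kN·m at a=12/5 m (b=L-a=8/5):
  M_3 = M₀x/L  [x≤a] = 16·(8/5)/4 = 32/5 kN·m
Load 4 — uniform load w=-20 kN/m over full span:
  M_4 = wx(L-x)/2 = (-20)·(8/5)·(4-(8/5))/2 = -192/5 kN·m
Superposition: M = Σ M_i = -5704/125 kN·m ≈ -45.632000 kN·m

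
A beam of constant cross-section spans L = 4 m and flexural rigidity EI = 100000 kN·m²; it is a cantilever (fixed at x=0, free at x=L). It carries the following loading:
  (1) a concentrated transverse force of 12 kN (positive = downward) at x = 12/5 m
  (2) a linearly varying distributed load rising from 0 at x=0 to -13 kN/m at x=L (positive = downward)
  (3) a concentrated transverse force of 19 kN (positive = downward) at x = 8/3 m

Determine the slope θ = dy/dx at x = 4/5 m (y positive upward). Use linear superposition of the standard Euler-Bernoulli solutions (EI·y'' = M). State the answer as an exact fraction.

Load 1 — point force P=12 kN at a=12/5 m (b=L-a=8/5):
  θ_1 = -Px(2a-x)/(2EI)  [x≤a] = -12·(4/5)·(2·(12/5)-(4/5))/(2·100000) = -3/15625 rad
Load 2 — triangular load w₀=-13 kN/m (0→w₀ over full span):
  θ_2 = (w₀Lx²/4-w₀L²x/3-w₀x⁴/(24L))/EI = ((-13)·4·(4/5)²/4-(-13)·4²·(4/5)/3-(-13)·(4/5)⁴/(24·4))/100000 = 11063/23437500 rad
Load 3 — point force P=19 kN at a=8/3 m (b=L-a=4/3):
  θ_3 = -Px(2a-x)/(2EI)  [x≤a] = -19·(4/5)·(2·(8/3)-(4/5))/(2·100000) = -323/937500 rad
Superposition: θ = Σ θ_i = -126/1953125 rad ≈ -0.000065 rad

θ(4/5) = -126/1953125 rad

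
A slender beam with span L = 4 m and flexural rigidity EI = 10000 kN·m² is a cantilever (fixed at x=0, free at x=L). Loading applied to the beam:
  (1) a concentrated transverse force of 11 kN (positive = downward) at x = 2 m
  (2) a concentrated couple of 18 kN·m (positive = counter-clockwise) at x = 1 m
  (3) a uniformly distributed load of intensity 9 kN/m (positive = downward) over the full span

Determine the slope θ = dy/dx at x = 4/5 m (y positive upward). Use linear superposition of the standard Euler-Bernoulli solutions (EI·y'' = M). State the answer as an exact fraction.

Load 1 — point force P=11 kN at a=2 m (b=L-a=2):
  θ_1 = -Px(2a-x)/(2EI)  [x≤a] = -11·(4/5)·(2·2-(4/5))/(2·10000) = -22/15625 rad
Load 2 — applied couple M₀=18 kN·m at a=1 m (b=L-a=3):
  θ_2 = M₀x/EI  [x≤a] = 18·(4/5)/10000 = 9/6250 rad
Load 3 — uniform load w=9 kN/m over full span:
  θ_3 = -wx(x²-3Lx+3L²)/(6EI) = -9·(4/5)·((4/5)²-3·4·(4/5)+3·4²)/(6·10000) = -366/78125 rad
Superposition: θ = Σ θ_i = -727/156250 rad ≈ -0.004653 rad

θ(4/5) = -727/156250 rad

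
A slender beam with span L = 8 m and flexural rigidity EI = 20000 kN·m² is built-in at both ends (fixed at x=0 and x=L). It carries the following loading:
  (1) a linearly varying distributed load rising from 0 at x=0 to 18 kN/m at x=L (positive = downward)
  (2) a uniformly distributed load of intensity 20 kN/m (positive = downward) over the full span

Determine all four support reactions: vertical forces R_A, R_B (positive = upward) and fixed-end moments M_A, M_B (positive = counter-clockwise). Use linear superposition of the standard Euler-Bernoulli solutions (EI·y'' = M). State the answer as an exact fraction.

R_A = 508/5 kN, M_A = 2176/15 kN·m, R_B = 652/5 kN, M_B = -2464/15 kN·m

Load 1 — triangular load w₀=18 kN/m (0→w₀ over full span):
  R_A = 3w₀L/20 = 3·18·8/20 = 108/5 kN
  M_A = w₀L²/30 = 18·8²/30 = 192/5 kN·m
  R_B = 7w₀L/20 = 7·18·8/20 = 252/5 kN
  M_B = -w₀L²/20 = -18·8²/20 = -288/5 kN·m
Load 2 — uniform load w=20 kN/m over full span:
  R_A = wL/2 = 20·8/2 = 80 kN
  M_A = wL²/12 = 20·8²/12 = 320/3 kN·m
  R_B = wL/2 = 20·8/2 = 80 kN
  M_B = -wL²/12 = -20·8²/12 = -320/3 kN·m
Superposition: R_A = 508/5 kN, M_A = 2176/15 kN·m, R_B = 652/5 kN, M_B = -2464/15 kN·m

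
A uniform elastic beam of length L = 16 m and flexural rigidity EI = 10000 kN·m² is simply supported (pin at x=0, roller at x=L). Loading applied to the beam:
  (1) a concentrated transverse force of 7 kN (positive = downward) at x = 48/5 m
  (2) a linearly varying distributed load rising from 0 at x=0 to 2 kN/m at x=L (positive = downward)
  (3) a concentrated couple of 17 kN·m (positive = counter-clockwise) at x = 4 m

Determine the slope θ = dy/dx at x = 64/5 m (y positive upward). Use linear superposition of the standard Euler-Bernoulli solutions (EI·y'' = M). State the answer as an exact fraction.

Load 1 — point force P=7 kN at a=48/5 m (b=L-a=32/5):
  θ_1 = -Pa(2L²-6Lx+3x²+a²)/(6LEI)  [x>a] = -7·(48/5)·(2·16²-6·16·(64/5)+3·(64/5)²+(48/5)²)/(6·16·10000) = 728/78125 rad
Load 2 — triangular load w₀=2 kN/m (0→w₀ over full span):
  θ_2 = -w₀(7L⁴-30L²x²+15x⁴)/(360LEI) = -2·(7·16⁴-30·16²·(64/5)²+15·(64/5)⁴)/(360·16·10000) = 48448/3515625 rad
Load 3 — applied couple M₀=17 kN·m at a=4 m (b=L-a=12):
  θ_3 = (M₀x²/(2L)-M₀(x-a)+C₁)/EI  [x>a] with C₁=M₀(3b²-L²)/(6L)=187/6 = (17·(64/5)²/(2·16)-17·((64/5)-4)+(187/6))/10000 = -4709/1500000 rad
Superposition: θ = Σ θ_i = 2245481/112500000 rad ≈ 0.019960 rad

θ(64/5) = 2245481/112500000 rad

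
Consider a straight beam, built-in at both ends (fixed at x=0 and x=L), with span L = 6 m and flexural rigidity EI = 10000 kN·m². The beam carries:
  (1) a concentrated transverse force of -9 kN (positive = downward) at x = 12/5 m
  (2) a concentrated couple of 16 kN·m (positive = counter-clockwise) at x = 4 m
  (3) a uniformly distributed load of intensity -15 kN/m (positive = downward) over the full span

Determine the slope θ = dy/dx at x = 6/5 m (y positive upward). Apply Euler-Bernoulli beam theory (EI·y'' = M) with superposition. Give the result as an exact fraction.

Load 1 — point force P=-9 kN at a=12/5 m (b=L-a=18/5):
  θ_1 = -Pb²x(2aL-(3a+b)x)/(2L³EI)  [x≤a] = -(-9)·(18/5)²·(6/5)·(2·(12/5)·6-(3·(12/5)+(18/5))·(6/5))/(2·6³·10000) = 8019/15625000 rad
Load 2 — applied couple M₀=16 kN·m at a=4 m (b=L-a=2):
  θ_2 = (R_Ax²/2 - M_Ax)/EI  [x≤a] with R_A=32/9, M_A=16/3 = ((32/9)·(6/5)²/2 - (16/3)·(6/5))/10000 = -6/15625 rad
Load 3 — uniform load w=-15 kN/m over full span:
  θ_3 = -wx(L-x)(L-2x)/(12EI) = -(-15)·(6/5)·(6-(6/5))·(6-2·(6/5))/(12·10000) = 81/31250 rad
Superposition: θ = Σ θ_i = 42519/15625000 rad ≈ 0.002721 rad

θ(6/5) = 42519/15625000 rad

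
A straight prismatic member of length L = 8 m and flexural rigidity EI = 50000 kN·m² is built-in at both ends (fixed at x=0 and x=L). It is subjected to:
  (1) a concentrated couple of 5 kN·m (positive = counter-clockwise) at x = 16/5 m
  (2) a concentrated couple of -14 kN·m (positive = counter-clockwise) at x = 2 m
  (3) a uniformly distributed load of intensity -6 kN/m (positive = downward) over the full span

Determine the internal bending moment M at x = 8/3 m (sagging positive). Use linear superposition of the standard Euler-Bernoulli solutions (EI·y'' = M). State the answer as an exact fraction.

Load 1 — applied couple M₀=5 kN·m at a=16/5 m (b=L-a=24/5):
  M_1 = R_Ax - M_A  [x≤a] with R_A=9/10, M_A=3/5 = (9/10)·(8/3) - (3/5) = 9/5 kN·m
Load 2 — applied couple M₀=-14 kN·m at a=2 m (b=L-a=6):
  M_2 = R_Ax - M_A - M₀  [x>a] with R_A=-63/32, M_A=21/8 = (-63/32)·(8/3) - (21/8) - (-14) = 49/8 kN·m
Load 3 — uniform load w=-6 kN/m over full span:
  M_3 = wLx/2 - wL²/12 - wx²/2 = (-6)·8·(8/3)/2 - (-6)·8²/12 - (-6)·(8/3)²/2 = -32/3 kN·m
Superposition: M = Σ M_i = -329/120 kN·m ≈ -2.741667 kN·m

M(8/3) = -329/120 kN·m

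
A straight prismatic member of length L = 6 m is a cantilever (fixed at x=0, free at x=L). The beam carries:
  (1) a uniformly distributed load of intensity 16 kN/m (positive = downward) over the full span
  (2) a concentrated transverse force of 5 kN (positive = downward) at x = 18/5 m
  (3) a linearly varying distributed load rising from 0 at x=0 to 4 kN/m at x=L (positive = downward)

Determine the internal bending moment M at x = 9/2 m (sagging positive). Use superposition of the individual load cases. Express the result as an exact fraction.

M(9/2) = -177/8 kN·m

Load 1 — uniform load w=16 kN/m over full span:
  M_1 = -w(L-x)²/2 = -16·(6-(9/2))²/2 = -18 kN·m
Load 2 — point force P=5 kN at a=18/5 m (b=L-a=12/5):
  M_2 = 0  [x>a] = 0 kN·m
Load 3 — triangular load w₀=4 kN/m (0→w₀ over full span):
  M_3 = w₀Lx/2 - w₀L²/3 - w₀x³/(6L) = 4·6·(9/2)/2 - 4·6²/3 - 4·(9/2)³/(6·6) = -33/8 kN·m
Superposition: M = Σ M_i = -177/8 kN·m ≈ -22.125000 kN·m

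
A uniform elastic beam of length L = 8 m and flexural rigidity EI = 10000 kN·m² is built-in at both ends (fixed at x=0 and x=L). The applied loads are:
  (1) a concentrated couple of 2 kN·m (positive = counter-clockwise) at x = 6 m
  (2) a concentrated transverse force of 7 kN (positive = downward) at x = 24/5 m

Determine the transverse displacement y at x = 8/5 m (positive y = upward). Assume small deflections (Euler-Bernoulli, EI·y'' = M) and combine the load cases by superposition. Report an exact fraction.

y(8/5) = -68053/117187500 m

Load 1 — applied couple M₀=2 kN·m at a=6 m (b=L-a=2):
  y_1 = (R_Ax³/6 - M_Ax²/2)/EI  [x≤a] with R_A=9/32, M_A=5/8 = ((9/32)·(8/5)³/6 - (5/8)·(8/5)²/2)/10000 = -19/312500 m
Load 2 — point force P=7 kN at a=24/5 m (b=L-a=16/5):
  y_2 = -Pb²x²(3aL-(3a+b)x)/(6L³EI)  [x≤a] = -7·(16/5)²·(8/5)²·(3·(24/5)·8-(3·(24/5)+(16/5))·(8/5))/(6·8³·10000) = -15232/29296875 m
Superposition: y = Σ y_i = -68053/117187500 m ≈ -0.000581 m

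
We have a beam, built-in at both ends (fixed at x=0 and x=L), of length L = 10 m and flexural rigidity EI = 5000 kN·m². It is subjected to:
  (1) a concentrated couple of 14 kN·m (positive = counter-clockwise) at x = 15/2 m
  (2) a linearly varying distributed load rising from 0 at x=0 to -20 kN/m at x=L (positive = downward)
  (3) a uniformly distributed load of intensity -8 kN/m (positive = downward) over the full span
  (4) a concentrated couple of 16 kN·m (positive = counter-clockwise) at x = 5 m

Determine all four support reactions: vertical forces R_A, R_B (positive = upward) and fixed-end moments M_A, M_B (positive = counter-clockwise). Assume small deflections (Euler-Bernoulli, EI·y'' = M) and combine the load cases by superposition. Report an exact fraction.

Load 1 — applied couple M₀=14 kN·m at a=15/2 m (b=L-a=5/2):
  R_A = 6M₀ab/L³ = 6·14·(15/2)·(5/2)/10³ = 63/40 kN
  M_A = M₀b(2a-b)/L² = 14·(5/2)·(2·(15/2)-(5/2))/10² = 35/8 kN·m
  R_B = -6M₀ab/L³ = -6·14·(15/2)·(5/2)/10³ = -63/40 kN
  M_B = M₀a(2b-a)/L² = 14·(15/2)·(2·(5/2)-(15/2))/10² = -21/8 kN·m
Load 2 — triangular load w₀=-20 kN/m (0→w₀ over full span):
  R_A = 3w₀L/20 = 3·(-20)·10/20 = -30 kN
  M_A = w₀L²/30 = (-20)·10²/30 = -200/3 kN·m
  R_B = 7w₀L/20 = 7·(-20)·10/20 = -70 kN
  M_B = -w₀L²/20 = -(-20)·10²/20 = 100 kN·m
Load 3 — uniform load w=-8 kN/m over full span:
  R_A = wL/2 = (-8)·10/2 = -40 kN
  M_A = wL²/12 = (-8)·10²/12 = -200/3 kN·m
  R_B = wL/2 = (-8)·10/2 = -40 kN
  M_B = -wL²/12 = -(-8)·10²/12 = 200/3 kN·m
Load 4 — applied couple M₀=16 kN·m at a=5 m (b=L-a=5):
  R_A = 6M₀ab/L³ = 6·16·5·5/10³ = 12/5 kN
  M_A = M₀b(2a-b)/L² = 16·5·(2·5-5)/10² = 4 kN·m
  R_B = -6M₀ab/L³ = -6·16·5·5/10³ = -12/5 kN
  M_B = M₀a(2b-a)/L² = 16·5·(2·5-5)/10² = 4 kN·m
Superposition: R_A = -2641/40 kN, M_A = -2999/24 kN·m, R_B = -4559/40 kN, M_B = 4033/24 kN·m

R_A = -2641/40 kN, M_A = -2999/24 kN·m, R_B = -4559/40 kN, M_B = 4033/24 kN·m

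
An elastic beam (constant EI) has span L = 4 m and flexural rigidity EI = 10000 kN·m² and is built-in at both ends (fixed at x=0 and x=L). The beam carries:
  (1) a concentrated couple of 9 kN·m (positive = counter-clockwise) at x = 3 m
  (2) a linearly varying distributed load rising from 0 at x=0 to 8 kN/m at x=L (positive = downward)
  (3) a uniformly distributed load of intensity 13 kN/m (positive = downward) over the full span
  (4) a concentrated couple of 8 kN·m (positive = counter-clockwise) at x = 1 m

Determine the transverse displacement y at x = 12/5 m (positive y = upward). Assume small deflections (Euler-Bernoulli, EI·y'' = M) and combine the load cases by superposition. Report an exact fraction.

Load 1 — applied couple M₀=9 kN·m at a=3 m (b=L-a=1):
  y_1 = (R_Ax³/6 - M_Ax²/2)/EI  [x≤a] with R_A=81/32, M_A=45/16 = ((81/32)·(12/5)³/6 - (45/16)·(12/5)²/2)/10000 = -567/2500000 m
Load 2 — triangular load w₀=8 kN/m (0→w₀ over full span):
  y_2 = -w₀x²(L-x)²(x+2L)/(120LEI) = -8·(12/5)²·(4-(12/5))²·((12/5)+2·4)/(120·4·10000) = -2496/9765625 m
Load 3 — uniform load w=13 kN/m over full span:
  y_3 = -wx²(L-x)²/(24EI) = -13·(12/5)²·(4-(12/5))²/(24·10000) = -312/390625 m
Load 4 — applied couple M₀=8 kN·m at a=1 m (b=L-a=3):
  y_4 = (R_Ax³/6 - M_Ax²/2 - M₀(x-a)²/2)/EI  [x>a] with R_A=9/4, M_A=-3/2 = ((9/4)·(12/5)³/6 - (-3/2)·(12/5)²/2 - 8·((12/5)-1)²/2)/10000 = 13/78125 m
Superposition: y = Σ y_i = -348347/312500000 m ≈ -0.001115 m

y(12/5) = -348347/312500000 m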